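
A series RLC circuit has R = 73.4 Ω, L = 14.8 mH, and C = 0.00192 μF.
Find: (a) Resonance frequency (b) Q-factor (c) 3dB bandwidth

Step 1 — Resonance: ω₀ = 1/√(LC) = 1/√(0.0148·1.92e-09) = 1.876e+05 rad/s.
Step 2 — f₀ = ω₀/(2π) = 2.986e+04 Hz.
Step 3 — Series Q: Q = ω₀L/R = 1.876e+05·0.0148/73.4 = 37.83.
Step 4 — Bandwidth: Δω = ω₀/Q = 4959 rad/s; BW = Δω/(2π) = 789.3 Hz.

(a) f₀ = 2.986e+04 Hz  (b) Q = 37.83  (c) BW = 789.3 Hz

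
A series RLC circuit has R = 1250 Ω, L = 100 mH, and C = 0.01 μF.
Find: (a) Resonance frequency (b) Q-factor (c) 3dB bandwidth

Step 1 — Resonance condition Im(Z)=0 gives ω₀ = 1/√(LC).
Step 2 — ω₀ = 1/√(0.1·1e-08) = 3.162e+04 rad/s.
Step 3 — f₀ = ω₀/(2π) = 5033 Hz.
Step 4 — Series Q: Q = ω₀L/R = 3.162e+04·0.1/1250 = 2.53.
Step 5 — 3dB bandwidth: Δω = ω₀/Q = 1.25e+04 rad/s; BW = Δω/(2π) = 1989 Hz.

(a) f₀ = 5033 Hz  (b) Q = 2.53  (c) BW = 1989 Hz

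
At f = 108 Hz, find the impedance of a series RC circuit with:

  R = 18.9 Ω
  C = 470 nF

Step 1 — Angular frequency: ω = 2π·f = 2π·108 = 678.6 rad/s.
Step 2 — Component impedances:
  R: Z = R = 18.9 Ω
  C: Z = 1/(jωC) = -j/(ω·C) = 0 - j3135 Ω
Step 3 — Series combination: Z_total = R + C = 18.9 - j3135 Ω = 3135∠-89.7° Ω.

Z = 18.9 - j3135 Ω = 3135∠-89.7° Ω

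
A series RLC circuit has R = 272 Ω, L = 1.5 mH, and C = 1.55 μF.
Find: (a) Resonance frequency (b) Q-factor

Step 1 — Resonance condition Im(Z)=0 gives ω₀ = 1/√(LC).
Step 2 — ω₀ = 1/√(0.0015·1.55e-06) = 2.074e+04 rad/s.
Step 3 — f₀ = ω₀/(2π) = 3301 Hz.
Step 4 — Series Q: Q = ω₀L/R = 2.074e+04·0.0015/272 = 0.1144.

(a) f₀ = 3301 Hz  (b) Q = 0.1144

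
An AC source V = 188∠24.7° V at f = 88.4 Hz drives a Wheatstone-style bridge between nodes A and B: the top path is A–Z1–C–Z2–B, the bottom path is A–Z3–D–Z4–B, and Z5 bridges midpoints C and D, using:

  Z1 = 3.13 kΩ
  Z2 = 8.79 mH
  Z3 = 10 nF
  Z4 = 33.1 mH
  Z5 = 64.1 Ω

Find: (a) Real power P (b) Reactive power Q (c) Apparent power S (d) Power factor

Step 1 — Angular frequency: ω = 2π·f = 2π·88.4 = 555.4 rad/s.
Step 2 — Component impedances:
  Z1: Z = R = 3130 Ω
  Z2: Z = jωL = j·555.4·0.00879 = 0 + j4.882 Ω
  Z3: Z = 1/(jωC) = -j/(ω·C) = 0 - j1.8e+05 Ω
  Z4: Z = jωL = j·555.4·0.0331 = 0 + j18.38 Ω
  Z5: Z = R = 64.1 Ω
Step 3 — Bridge requires nodal analysis (the Z5 bridge couples midpoints C and D, so the two paths cannot be reduced to a simple series/parallel combination). Setting node B to ground and injecting 1 A at node A, the 3-node admittance system at A, C, D solves to V_A = Z_AB = 3130 - j49.7 Ω = 3130∠-0.9° Ω.
Step 4 — Source phasor: V = 188∠24.7° V = 170.8 + j78.56 V.
Step 5 — Current: I = V / Z = 0.05416 + j0.02596 A = 0.06007∠25.6° A.
Step 6 — Complex power: S = V·I* = 11.29 - j0.1793 VA.
Step 7 — Real power: P = Re(S) = 11.29 W.
Step 8 — Reactive power: Q = Im(S) = -0.1793 VAR.
Step 9 — Apparent power: |S| = 11.29 VA.
Step 10 — Power factor: PF = P/|S| = 0.9999 (leading).

(a) P = 11.29 W  (b) Q = -0.1793 VAR  (c) S = 11.29 VA  (d) PF = 0.9999 (leading)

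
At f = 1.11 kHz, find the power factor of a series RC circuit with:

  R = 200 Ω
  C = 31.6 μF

Step 1 — Angular frequency: ω = 2π·f = 2π·1110 = 6974 rad/s.
Step 2 — Component impedances:
  R: Z = R = 200 Ω
  C: Z = 1/(jωC) = -j/(ω·C) = 0 - j4.537 Ω
Step 3 — Series combination: Z_total = R + C = 200 - j4.537 Ω = 200.1∠-1.3° Ω.
Step 4 — Power factor: PF = cos(φ) = Re(Z)/|Z| = 200/200.051 = 0.9997.
Step 5 — Type: Im(Z) = -4.537 ⇒ leading (phase φ = -1.3°).

PF = 0.9997 (leading, φ = -1.3°)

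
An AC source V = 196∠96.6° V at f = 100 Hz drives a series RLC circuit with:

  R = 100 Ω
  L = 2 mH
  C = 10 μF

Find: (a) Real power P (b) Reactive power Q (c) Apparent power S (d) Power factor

Step 1 — Angular frequency: ω = 2π·f = 2π·100 = 628.3 rad/s.
Step 2 — Component impedances:
  R: Z = R = 100 Ω
  L: Z = jωL = j·628.3·0.002 = 0 + j1.257 Ω
  C: Z = 1/(jωC) = -j/(ω·C) = 0 - j159.2 Ω
Step 3 — Series combination: Z_total = R + L + C = 100 - j157.9 Ω = 186.9∠-57.7° Ω.
Step 4 — Source phasor: V = 196∠96.6° V = -22.53 + j194.7 V.
Step 5 — Current: I = V / Z = -0.9446 + j0.4555 A = 1.049∠154.3° A.
Step 6 — Complex power: S = V·I* = 110 - j173.6 VA.
Step 7 — Real power: P = Re(S) = 110 W.
Step 8 — Reactive power: Q = Im(S) = -173.6 VAR.
Step 9 — Apparent power: |S| = 205.5 VA.
Step 10 — Power factor: PF = P/|S| = 0.535 (leading).

(a) P = 110 W  (b) Q = -173.6 VAR  (c) S = 205.5 VA  (d) PF = 0.535 (leading)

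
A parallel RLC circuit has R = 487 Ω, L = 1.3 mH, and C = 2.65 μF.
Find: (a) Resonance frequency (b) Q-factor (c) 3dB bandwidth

Step 1 — Resonance: ω₀ = 1/√(LC) = 1/√(0.0013·2.65e-06) = 1.704e+04 rad/s.
Step 2 — f₀ = ω₀/(2π) = 2712 Hz.
Step 3 — Parallel Q: Q = R/(ω₀L) = 487/(1.704e+04·0.0013) = 21.99.
Step 4 — Bandwidth: Δω = ω₀/Q = 774.9 rad/s; BW = Δω/(2π) = 123.3 Hz.

(a) f₀ = 2712 Hz  (b) Q = 21.99  (c) BW = 123.3 Hz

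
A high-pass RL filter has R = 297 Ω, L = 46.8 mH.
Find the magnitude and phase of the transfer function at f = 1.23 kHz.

Step 1 — Angular frequency: ω = 2π·1230 = 7728 rad/s.
Step 2 — Transfer function: H(jω) = jωL/(R + jωL).
Step 3 — Numerator jωL = j·361.7; denominator R + jωL = 297 + j361.7.
Step 4 — H = 0.5973 + j0.4904.
Step 5 — Magnitude: |H| = 0.7728 (-2.2 dB); phase: φ = 39.4°.

|H| = 0.7728 (-2.2 dB), φ = 39.4°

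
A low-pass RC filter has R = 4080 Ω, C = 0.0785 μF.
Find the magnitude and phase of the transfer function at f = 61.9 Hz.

Step 1 — Angular frequency: ω = 2π·61.9 = 388.9 rad/s.
Step 2 — Transfer function: H(jω) = 1/(1 + jωRC).
Step 3 — Denominator: 1 + jωRC = 1 + j·388.9·4080·7.85e-08 = 1 + j0.1246.
Step 4 — H = 0.9847 - j0.1227.
Step 5 — Magnitude: |H| = 0.9923 (-0.1 dB); phase: φ = -7.1°.

|H| = 0.9923 (-0.1 dB), φ = -7.1°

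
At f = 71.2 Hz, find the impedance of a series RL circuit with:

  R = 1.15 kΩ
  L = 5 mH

Step 1 — Angular frequency: ω = 2π·f = 2π·71.2 = 447.4 rad/s.
Step 2 — Component impedances:
  R: Z = R = 1150 Ω
  L: Z = jωL = j·447.4·0.005 = 0 + j2.237 Ω
Step 3 — Series combination: Z_total = R + L = 1150 + j2.237 Ω = 1150∠0.1° Ω.

Z = 1150 + j2.237 Ω = 1150∠0.1° Ω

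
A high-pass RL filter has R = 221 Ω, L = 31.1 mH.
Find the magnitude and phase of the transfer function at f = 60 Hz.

Step 1 — Angular frequency: ω = 2π·60 = 377 rad/s.
Step 2 — Transfer function: H(jω) = jωL/(R + jωL).
Step 3 — Numerator jωL = j·11.72; denominator R + jωL = 221 + j11.72.
Step 4 — H = 0.002807 + j0.0529.
Step 5 — Magnitude: |H| = 0.05298 (-25.5 dB); phase: φ = 87.0°.

|H| = 0.05298 (-25.5 dB), φ = 87.0°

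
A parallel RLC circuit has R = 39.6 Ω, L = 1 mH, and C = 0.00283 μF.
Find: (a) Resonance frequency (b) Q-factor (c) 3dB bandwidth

Step 1 — Resonance: ω₀ = 1/√(LC) = 1/√(0.001·2.83e-09) = 5.944e+05 rad/s.
Step 2 — f₀ = ω₀/(2π) = 9.461e+04 Hz.
Step 3 — Parallel Q: Q = R/(ω₀L) = 39.6/(5.944e+05·0.001) = 0.06662.
Step 4 — Bandwidth: Δω = ω₀/Q = 8.923e+06 rad/s; BW = Δω/(2π) = 1.42e+06 Hz.

(a) f₀ = 9.461e+04 Hz  (b) Q = 0.06662  (c) BW = 1.42e+06 Hz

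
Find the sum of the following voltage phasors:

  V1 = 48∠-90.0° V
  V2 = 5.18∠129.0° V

Step 1 — Convert each phasor to rectangular form:
  V1 = 48·(cos(-90.0°) + j·sin(-90.0°)) = 0 - j48 V
  V2 = 5.18·(cos(129.0°) + j·sin(129.0°)) = -3.26 + j4.026 V
Step 2 — Sum components: V_total = -3.26 - j43.97 V.
Step 3 — Convert to polar: |V_total| = 44.1 V, ∠V_total = -94.2°.

V_total = 44.1∠-94.2° V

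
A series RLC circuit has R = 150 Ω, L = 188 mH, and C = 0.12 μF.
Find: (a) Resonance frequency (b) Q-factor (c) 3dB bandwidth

Step 1 — Resonance condition Im(Z)=0 gives ω₀ = 1/√(LC).
Step 2 — ω₀ = 1/√(0.188·1.2e-07) = 6658 rad/s.
Step 3 — f₀ = ω₀/(2π) = 1060 Hz.
Step 4 — Series Q: Q = ω₀L/R = 6658·0.188/150 = 8.344.
Step 5 — 3dB bandwidth: Δω = ω₀/Q = 797.9 rad/s; BW = Δω/(2π) = 127 Hz.

(a) f₀ = 1060 Hz  (b) Q = 8.344  (c) BW = 127 Hz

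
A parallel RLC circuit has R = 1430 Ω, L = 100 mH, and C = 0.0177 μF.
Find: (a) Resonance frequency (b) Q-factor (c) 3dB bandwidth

Step 1 — Resonance: ω₀ = 1/√(LC) = 1/√(0.1·1.77e-08) = 2.377e+04 rad/s.
Step 2 — f₀ = ω₀/(2π) = 3783 Hz.
Step 3 — Parallel Q: Q = R/(ω₀L) = 1430/(2.377e+04·0.1) = 0.6016.
Step 4 — Bandwidth: Δω = ω₀/Q = 3.951e+04 rad/s; BW = Δω/(2π) = 6288 Hz.

(a) f₀ = 3783 Hz  (b) Q = 0.6016  (c) BW = 6288 Hz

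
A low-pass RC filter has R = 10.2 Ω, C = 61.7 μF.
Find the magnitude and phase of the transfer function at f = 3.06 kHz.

Step 1 — Angular frequency: ω = 2π·3060 = 1.923e+04 rad/s.
Step 2 — Transfer function: H(jω) = 1/(1 + jωRC).
Step 3 — Denominator: 1 + jωRC = 1 + j·1.923e+04·10.2·6.17e-05 = 1 + j12.1.
Step 4 — H = 0.006784 - j0.08208.
Step 5 — Magnitude: |H| = 0.08236 (-21.7 dB); phase: φ = -85.3°.

|H| = 0.08236 (-21.7 dB), φ = -85.3°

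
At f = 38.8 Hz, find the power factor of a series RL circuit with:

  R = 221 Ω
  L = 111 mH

Step 1 — Angular frequency: ω = 2π·f = 2π·38.8 = 243.8 rad/s.
Step 2 — Component impedances:
  R: Z = R = 221 Ω
  L: Z = jωL = j·243.8·0.111 = 0 + j27.06 Ω
Step 3 — Series combination: Z_total = R + L = 221 + j27.06 Ω = 222.7∠7.0° Ω.
Step 4 — Power factor: PF = cos(φ) = Re(Z)/|Z| = 221/222.65 = 0.9926.
Step 5 — Type: Im(Z) = 27.06 ⇒ lagging (phase φ = 7.0°).

PF = 0.9926 (lagging, φ = 7.0°)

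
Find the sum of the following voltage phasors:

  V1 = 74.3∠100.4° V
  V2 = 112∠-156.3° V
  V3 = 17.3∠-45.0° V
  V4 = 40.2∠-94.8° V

Step 1 — Convert each phasor to rectangular form:
  V1 = 74.3·(cos(100.4°) + j·sin(100.4°)) = -13.41 + j73.08 V
  V2 = 112·(cos(-156.3°) + j·sin(-156.3°)) = -102.6 - j45.02 V
  V3 = 17.3·(cos(-45.0°) + j·sin(-45.0°)) = 12.23 - j12.23 V
  V4 = 40.2·(cos(-94.8°) + j·sin(-94.8°)) = -3.364 - j40.06 V
Step 2 — Sum components: V_total = -107.1 - j24.23 V.
Step 3 — Convert to polar: |V_total| = 109.8 V, ∠V_total = -167.3°.

V_total = 109.8∠-167.3° V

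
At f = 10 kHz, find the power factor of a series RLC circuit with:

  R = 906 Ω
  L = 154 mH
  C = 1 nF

Step 1 — Angular frequency: ω = 2π·f = 2π·1e+04 = 6.283e+04 rad/s.
Step 2 — Component impedances:
  R: Z = R = 906 Ω
  L: Z = jωL = j·6.283e+04·0.154 = 0 + j9676 Ω
  C: Z = 1/(jωC) = -j/(ω·C) = 0 - j1.592e+04 Ω
Step 3 — Series combination: Z_total = R + L + C = 906 - j6239 Ω = 6305∠-81.7° Ω.
Step 4 — Power factor: PF = cos(φ) = Re(Z)/|Z| = 906/6305 = 0.1437.
Step 5 — Type: Im(Z) = -6239 ⇒ leading (phase φ = -81.7°).

PF = 0.1437 (leading, φ = -81.7°)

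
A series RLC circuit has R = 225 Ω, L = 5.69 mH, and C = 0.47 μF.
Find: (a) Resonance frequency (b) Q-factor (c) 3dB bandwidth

Step 1 — Resonance: ω₀ = 1/√(LC) = 1/√(0.00569·4.7e-07) = 1.934e+04 rad/s.
Step 2 — f₀ = ω₀/(2π) = 3078 Hz.
Step 3 — Series Q: Q = ω₀L/R = 1.934e+04·0.00569/225 = 0.489.
Step 4 — Bandwidth: Δω = ω₀/Q = 3.954e+04 rad/s; BW = Δω/(2π) = 6293 Hz.

(a) f₀ = 3078 Hz  (b) Q = 0.489  (c) BW = 6293 Hz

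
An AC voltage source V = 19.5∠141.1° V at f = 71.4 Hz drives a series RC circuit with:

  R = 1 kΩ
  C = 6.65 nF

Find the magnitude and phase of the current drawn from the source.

Step 1 — Angular frequency: ω = 2π·f = 2π·71.4 = 448.6 rad/s.
Step 2 — Component impedances:
  R: Z = R = 1000 Ω
  C: Z = 1/(jωC) = -j/(ω·C) = 0 - j3.352e+05 Ω
Step 3 — Series combination: Z_total = R + C = 1000 - j3.352e+05 Ω = 3.352e+05∠-89.8° Ω.
Step 4 — Source phasor: V = 19.5∠141.1° V = -15.18 + j12.25 V.
Step 5 — Ohm's law: I = V / Z_total = (-15.18 + j12.25) / (1000 - j3.352e+05) = -3.667e-05 - j4.516e-05 A.
Step 6 — Convert to polar: |I| = 5.817e-05 A, ∠I = -129.1°.

I = 5.817e-05∠-129.1° A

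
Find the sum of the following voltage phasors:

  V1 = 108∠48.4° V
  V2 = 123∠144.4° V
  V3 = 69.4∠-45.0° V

Step 1 — Convert each phasor to rectangular form:
  V1 = 108·(cos(48.4°) + j·sin(48.4°)) = 71.7 + j80.76 V
  V2 = 123·(cos(144.4°) + j·sin(144.4°)) = -100 + j71.6 V
  V3 = 69.4·(cos(-45.0°) + j·sin(-45.0°)) = 49.07 - j49.07 V
Step 2 — Sum components: V_total = 20.77 + j103.3 V.
Step 3 — Convert to polar: |V_total| = 105.4 V, ∠V_total = 78.6°.

V_total = 105.4∠78.6° V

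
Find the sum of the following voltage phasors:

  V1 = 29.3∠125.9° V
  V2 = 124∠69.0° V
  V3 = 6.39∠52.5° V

Step 1 — Convert each phasor to rectangular form:
  V1 = 29.3·(cos(125.9°) + j·sin(125.9°)) = -17.18 + j23.73 V
  V2 = 124·(cos(69.0°) + j·sin(69.0°)) = 44.44 + j115.8 V
  V3 = 6.39·(cos(52.5°) + j·sin(52.5°)) = 3.89 + j5.07 V
Step 2 — Sum components: V_total = 31.15 + j144.6 V.
Step 3 — Convert to polar: |V_total| = 147.9 V, ∠V_total = 77.8°.

V_total = 147.9∠77.8° V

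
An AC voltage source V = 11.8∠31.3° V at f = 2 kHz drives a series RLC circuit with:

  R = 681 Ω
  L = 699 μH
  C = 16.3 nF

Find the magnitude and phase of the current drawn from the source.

Step 1 — Angular frequency: ω = 2π·f = 2π·2000 = 1.257e+04 rad/s.
Step 2 — Component impedances:
  R: Z = R = 681 Ω
  L: Z = jωL = j·1.257e+04·0.000699 = 0 + j8.784 Ω
  C: Z = 1/(jωC) = -j/(ω·C) = 0 - j4882 Ω
Step 3 — Series combination: Z_total = R + L + C = 681 - j4873 Ω = 4921∠-82.0° Ω.
Step 4 — Source phasor: V = 11.8∠31.3° V = 10.08 + j6.13 V.
Step 5 — Ohm's law: I = V / Z_total = (10.08 + j6.13) / (681 - j4873) = -0.0009503 + j0.002202 A.
Step 6 — Convert to polar: |I| = 0.002398 A, ∠I = 113.3°.

I = 0.002398∠113.3° A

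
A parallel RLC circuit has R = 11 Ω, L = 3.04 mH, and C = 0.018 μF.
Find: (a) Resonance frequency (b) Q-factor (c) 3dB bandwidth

Step 1 — Resonance: ω₀ = 1/√(LC) = 1/√(0.00304·1.8e-08) = 1.352e+05 rad/s.
Step 2 — f₀ = ω₀/(2π) = 2.152e+04 Hz.
Step 3 — Parallel Q: Q = R/(ω₀L) = 11/(1.352e+05·0.00304) = 0.02677.
Step 4 — Bandwidth: Δω = ω₀/Q = 5.051e+06 rad/s; BW = Δω/(2π) = 8.038e+05 Hz.

(a) f₀ = 2.152e+04 Hz  (b) Q = 0.02677  (c) BW = 8.038e+05 Hz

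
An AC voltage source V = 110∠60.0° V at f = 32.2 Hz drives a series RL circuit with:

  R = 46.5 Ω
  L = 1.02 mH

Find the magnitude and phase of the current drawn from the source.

Step 1 — Angular frequency: ω = 2π·f = 2π·32.2 = 202.3 rad/s.
Step 2 — Component impedances:
  R: Z = R = 46.5 Ω
  L: Z = jωL = j·202.3·0.00102 = 0 + j0.2064 Ω
Step 3 — Series combination: Z_total = R + L = 46.5 + j0.2064 Ω = 46.5∠0.3° Ω.
Step 4 — Source phasor: V = 110∠60.0° V = 55 + j95.26 V.
Step 5 — Ohm's law: I = V / Z_total = (55 + j95.26) / (46.5 + j0.2064) = 1.192 + j2.043 A.
Step 6 — Convert to polar: |I| = 2.366 A, ∠I = 59.7°.

I = 2.366∠59.7° A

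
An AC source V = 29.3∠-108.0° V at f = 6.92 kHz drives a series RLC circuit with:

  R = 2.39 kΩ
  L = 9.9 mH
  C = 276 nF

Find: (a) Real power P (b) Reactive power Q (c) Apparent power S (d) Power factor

Step 1 — Angular frequency: ω = 2π·f = 2π·6920 = 4.348e+04 rad/s.
Step 2 — Component impedances:
  R: Z = R = 2390 Ω
  L: Z = jωL = j·4.348e+04·0.0099 = 0 + j430.4 Ω
  C: Z = 1/(jωC) = -j/(ω·C) = 0 - j83.33 Ω
Step 3 — Series combination: Z_total = R + L + C = 2390 + j347.1 Ω = 2415∠8.3° Ω.
Step 4 — Source phasor: V = 29.3∠-108.0° V = -9.054 - j27.87 V.
Step 5 — Current: I = V / Z = -0.005369 - j0.01088 A = 0.01213∠-116.3° A.
Step 6 — Complex power: S = V·I* = 0.3518 + j0.05109 VA.
Step 7 — Real power: P = Re(S) = 0.3518 W.
Step 8 — Reactive power: Q = Im(S) = 0.05109 VAR.
Step 9 — Apparent power: |S| = 0.3555 VA.
Step 10 — Power factor: PF = P/|S| = 0.9896 (lagging).

(a) P = 0.3518 W  (b) Q = 0.05109 VAR  (c) S = 0.3555 VA  (d) PF = 0.9896 (lagging)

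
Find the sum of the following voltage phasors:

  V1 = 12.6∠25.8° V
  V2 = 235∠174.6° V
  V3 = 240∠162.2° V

Step 1 — Convert each phasor to rectangular form:
  V1 = 12.6·(cos(25.8°) + j·sin(25.8°)) = 11.34 + j5.484 V
  V2 = 235·(cos(174.6°) + j·sin(174.6°)) = -234 + j22.12 V
  V3 = 240·(cos(162.2°) + j·sin(162.2°)) = -228.5 + j73.37 V
Step 2 — Sum components: V_total = -451.1 + j101 V.
Step 3 — Convert to polar: |V_total| = 462.3 V, ∠V_total = 167.4°.

V_total = 462.3∠167.4° V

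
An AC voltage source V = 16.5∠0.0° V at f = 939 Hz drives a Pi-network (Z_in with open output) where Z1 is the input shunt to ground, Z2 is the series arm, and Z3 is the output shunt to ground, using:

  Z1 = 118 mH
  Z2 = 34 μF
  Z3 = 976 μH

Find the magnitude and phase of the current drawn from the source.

Step 1 — Angular frequency: ω = 2π·f = 2π·939 = 5900 rad/s.
Step 2 — Component impedances:
  Z1: Z = jωL = j·5900·0.118 = 0 + j696.2 Ω
  Z2: Z = 1/(jωC) = -j/(ω·C) = 0 - j4.985 Ω
  Z3: Z = jωL = j·5900·0.000976 = 0 + j5.758 Ω
Step 3 — With open output, the series arm Z2 and the output shunt Z3 appear in series to ground: Z2 + Z3 = 0 + j0.7732 Ω.
Step 4 — Parallel with input shunt Z1: Z_in = Z1 || (Z2 + Z3) = 0 + j0.7723 Ω = 0.7723∠90.0° Ω.
Step 5 — Source phasor: V = 16.5∠0.0° V = 16.5 V.
Step 6 — Ohm's law: I = V / Z_total = (16.5) / (0 + j0.7723) = 0 - j21.36 A.
Step 7 — Convert to polar: |I| = 21.36 A, ∠I = -90.0°.

I = 21.36∠-90.0° A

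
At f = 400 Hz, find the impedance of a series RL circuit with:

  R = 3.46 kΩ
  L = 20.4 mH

Step 1 — Angular frequency: ω = 2π·f = 2π·400 = 2513 rad/s.
Step 2 — Component impedances:
  R: Z = R = 3460 Ω
  L: Z = jωL = j·2513·0.0204 = 0 + j51.27 Ω
Step 3 — Series combination: Z_total = R + L = 3460 + j51.27 Ω = 3460∠0.8° Ω.

Z = 3460 + j51.27 Ω = 3460∠0.8° Ω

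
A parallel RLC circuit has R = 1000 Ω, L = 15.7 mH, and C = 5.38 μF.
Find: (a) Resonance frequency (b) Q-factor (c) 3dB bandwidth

Step 1 — Resonance: ω₀ = 1/√(LC) = 1/√(0.0157·5.38e-06) = 3441 rad/s.
Step 2 — f₀ = ω₀/(2π) = 547.6 Hz.
Step 3 — Parallel Q: Q = R/(ω₀L) = 1000/(3441·0.0157) = 18.51.
Step 4 — Bandwidth: Δω = ω₀/Q = 185.9 rad/s; BW = Δω/(2π) = 29.58 Hz.

(a) f₀ = 547.6 Hz  (b) Q = 18.51  (c) BW = 29.58 Hz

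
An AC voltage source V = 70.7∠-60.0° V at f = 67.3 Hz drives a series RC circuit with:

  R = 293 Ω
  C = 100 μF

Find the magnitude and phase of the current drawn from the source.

Step 1 — Angular frequency: ω = 2π·f = 2π·67.3 = 422.9 rad/s.
Step 2 — Component impedances:
  R: Z = R = 293 Ω
  C: Z = 1/(jωC) = -j/(ω·C) = 0 - j23.65 Ω
Step 3 — Series combination: Z_total = R + C = 293 - j23.65 Ω = 294∠-4.6° Ω.
Step 4 — Source phasor: V = 70.7∠-60.0° V = 35.35 - j61.23 V.
Step 5 — Ohm's law: I = V / Z_total = (35.35 - j61.23) / (293 - j23.65) = 0.1366 - j0.1979 A.
Step 6 — Convert to polar: |I| = 0.2405 A, ∠I = -55.4°.

I = 0.2405∠-55.4° A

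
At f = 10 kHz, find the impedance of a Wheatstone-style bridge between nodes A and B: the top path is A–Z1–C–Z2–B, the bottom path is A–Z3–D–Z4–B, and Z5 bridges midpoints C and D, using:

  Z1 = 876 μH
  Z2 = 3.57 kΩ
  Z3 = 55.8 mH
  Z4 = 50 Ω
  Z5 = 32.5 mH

Step 1 — Angular frequency: ω = 2π·f = 2π·1e+04 = 6.283e+04 rad/s.
Step 2 — Component impedances:
  Z1: Z = jωL = j·6.283e+04·0.000876 = 0 + j55.04 Ω
  Z2: Z = R = 3570 Ω
  Z3: Z = jωL = j·6.283e+04·0.0558 = 0 + j3506 Ω
  Z4: Z = R = 50 Ω
  Z5: Z = jωL = j·6.283e+04·0.0325 = 0 + j2042 Ω
Step 3 — Bridge requires nodal analysis (the Z5 bridge couples midpoints C and D, so the two paths cannot be reduced to a simple series/parallel combination). Setting node B to ground and injecting 1 A at node A, the 3-node admittance system at A, C, D solves to V_A = Z_AB = 437.8 + j1138 Ω = 1219∠69.0° Ω.

Z = 437.8 + j1138 Ω = 1219∠69.0° Ω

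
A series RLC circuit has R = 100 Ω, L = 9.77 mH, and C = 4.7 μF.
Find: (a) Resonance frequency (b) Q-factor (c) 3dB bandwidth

Step 1 — Resonance condition Im(Z)=0 gives ω₀ = 1/√(LC).
Step 2 — ω₀ = 1/√(0.00977·4.7e-06) = 4667 rad/s.
Step 3 — f₀ = ω₀/(2π) = 742.7 Hz.
Step 4 — Series Q: Q = ω₀L/R = 4667·0.00977/100 = 0.4559.
Step 5 — 3dB bandwidth: Δω = ω₀/Q = 1.024e+04 rad/s; BW = Δω/(2π) = 1629 Hz.

(a) f₀ = 742.7 Hz  (b) Q = 0.4559  (c) BW = 1629 Hz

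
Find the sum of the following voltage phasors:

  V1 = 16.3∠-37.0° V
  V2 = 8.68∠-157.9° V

Step 1 — Convert each phasor to rectangular form:
  V1 = 16.3·(cos(-37.0°) + j·sin(-37.0°)) = 13.02 - j9.81 V
  V2 = 8.68·(cos(-157.9°) + j·sin(-157.9°)) = -8.042 - j3.266 V
Step 2 — Sum components: V_total = 4.975 - j13.08 V.
Step 3 — Convert to polar: |V_total| = 13.99 V, ∠V_total = -69.2°.

V_total = 13.99∠-69.2° V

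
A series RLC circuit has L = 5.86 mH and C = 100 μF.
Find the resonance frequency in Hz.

Step 1 — Resonance condition Im(Z)=0 gives ω₀ = 1/√(LC).
Step 2 — ω₀ = 1/√(0.00586·0.0001) = 1306 rad/s.
Step 3 — f₀ = ω₀/(2π) = 207.9 Hz.

f₀ = 207.9 Hz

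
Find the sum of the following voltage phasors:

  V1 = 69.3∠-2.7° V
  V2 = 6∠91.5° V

Step 1 — Convert each phasor to rectangular form:
  V1 = 69.3·(cos(-2.7°) + j·sin(-2.7°)) = 69.22 - j3.264 V
  V2 = 6·(cos(91.5°) + j·sin(91.5°)) = -0.1571 + j5.998 V
Step 2 — Sum components: V_total = 69.07 + j2.733 V.
Step 3 — Convert to polar: |V_total| = 69.12 V, ∠V_total = 2.3°.

V_total = 69.12∠2.3° V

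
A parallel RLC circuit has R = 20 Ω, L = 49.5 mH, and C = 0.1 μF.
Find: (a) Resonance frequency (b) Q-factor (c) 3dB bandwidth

Step 1 — Resonance: ω₀ = 1/√(LC) = 1/√(0.0495·1e-07) = 1.421e+04 rad/s.
Step 2 — f₀ = ω₀/(2π) = 2262 Hz.
Step 3 — Parallel Q: Q = R/(ω₀L) = 20/(1.421e+04·0.0495) = 0.02843.
Step 4 — Bandwidth: Δω = ω₀/Q = 5e+05 rad/s; BW = Δω/(2π) = 7.958e+04 Hz.

(a) f₀ = 2262 Hz  (b) Q = 0.02843  (c) BW = 7.958e+04 Hz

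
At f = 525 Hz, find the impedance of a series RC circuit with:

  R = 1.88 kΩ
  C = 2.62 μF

Step 1 — Angular frequency: ω = 2π·f = 2π·525 = 3299 rad/s.
Step 2 — Component impedances:
  R: Z = R = 1880 Ω
  C: Z = 1/(jωC) = -j/(ω·C) = 0 - j115.7 Ω
Step 3 — Series combination: Z_total = R + C = 1880 - j115.7 Ω = 1884∠-3.5° Ω.

Z = 1880 - j115.7 Ω = 1884∠-3.5° Ω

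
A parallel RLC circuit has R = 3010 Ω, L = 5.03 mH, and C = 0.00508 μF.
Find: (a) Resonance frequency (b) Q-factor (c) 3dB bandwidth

Step 1 — Resonance: ω₀ = 1/√(LC) = 1/√(0.00503·5.08e-09) = 1.978e+05 rad/s.
Step 2 — f₀ = ω₀/(2π) = 3.149e+04 Hz.
Step 3 — Parallel Q: Q = R/(ω₀L) = 3010/(1.978e+05·0.00503) = 3.025.
Step 4 — Bandwidth: Δω = ω₀/Q = 6.54e+04 rad/s; BW = Δω/(2π) = 1.041e+04 Hz.

(a) f₀ = 3.149e+04 Hz  (b) Q = 3.025  (c) BW = 1.041e+04 Hz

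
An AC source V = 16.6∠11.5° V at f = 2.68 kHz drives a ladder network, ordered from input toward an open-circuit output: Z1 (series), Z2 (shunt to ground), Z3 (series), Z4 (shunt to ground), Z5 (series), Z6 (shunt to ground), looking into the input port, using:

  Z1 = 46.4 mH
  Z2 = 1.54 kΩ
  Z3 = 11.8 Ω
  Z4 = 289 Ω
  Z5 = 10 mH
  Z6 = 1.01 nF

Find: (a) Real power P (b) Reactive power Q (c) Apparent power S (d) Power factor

Step 1 — Angular frequency: ω = 2π·f = 2π·2680 = 1.684e+04 rad/s.
Step 2 — Component impedances:
  Z1: Z = jωL = j·1.684e+04·0.0464 = 0 + j781.3 Ω
  Z2: Z = R = 1540 Ω
  Z3: Z = R = 11.8 Ω
  Z4: Z = R = 289 Ω
  Z5: Z = jωL = j·1.684e+04·0.01 = 0 + j168.4 Ω
  Z6: Z = 1/(jωC) = -j/(ω·C) = 0 - j5.88e+04 Ω
Step 3 — Ladder network (open output): work backward from the far end, alternating series and parallel combinations. Z_in = 251.6 + j780.3 Ω = 819.9∠72.1° Ω.
Step 4 — Source phasor: V = 16.6∠11.5° V = 16.27 + j3.31 V.
Step 5 — Current: I = V / Z = 0.009931 - j0.01764 A = 0.02025∠-60.6° A.
Step 6 — Complex power: S = V·I* = 0.1032 + j0.3199 VA.
Step 7 — Real power: P = Re(S) = 0.1032 W.
Step 8 — Reactive power: Q = Im(S) = 0.3199 VAR.
Step 9 — Apparent power: |S| = 0.3361 VA.
Step 10 — Power factor: PF = P/|S| = 0.3069 (lagging).

(a) P = 0.1032 W  (b) Q = 0.3199 VAR  (c) S = 0.3361 VA  (d) PF = 0.3069 (lagging)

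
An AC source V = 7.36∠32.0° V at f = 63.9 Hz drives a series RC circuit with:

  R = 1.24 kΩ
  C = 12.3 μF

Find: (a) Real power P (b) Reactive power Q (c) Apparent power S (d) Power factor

Step 1 — Angular frequency: ω = 2π·f = 2π·63.9 = 401.5 rad/s.
Step 2 — Component impedances:
  R: Z = R = 1240 Ω
  C: Z = 1/(jωC) = -j/(ω·C) = 0 - j202.5 Ω
Step 3 — Series combination: Z_total = R + C = 1240 - j202.5 Ω = 1256∠-9.3° Ω.
Step 4 — Source phasor: V = 7.36∠32.0° V = 6.242 + j3.9 V.
Step 5 — Current: I = V / Z = 0.004403 + j0.003864 A = 0.005858∠41.3° A.
Step 6 — Complex power: S = V·I* = 0.04255 - j0.006949 VA.
Step 7 — Real power: P = Re(S) = 0.04255 W.
Step 8 — Reactive power: Q = Im(S) = -0.006949 VAR.
Step 9 — Apparent power: |S| = 0.04311 VA.
Step 10 — Power factor: PF = P/|S| = 0.9869 (leading).

(a) P = 0.04255 W  (b) Q = -0.006949 VAR  (c) S = 0.04311 VA  (d) PF = 0.9869 (leading)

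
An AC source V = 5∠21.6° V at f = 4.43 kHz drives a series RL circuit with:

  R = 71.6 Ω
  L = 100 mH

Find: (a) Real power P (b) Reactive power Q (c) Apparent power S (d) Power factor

Step 1 — Angular frequency: ω = 2π·f = 2π·4430 = 2.783e+04 rad/s.
Step 2 — Component impedances:
  R: Z = R = 71.6 Ω
  L: Z = jωL = j·2.783e+04·0.1 = 0 + j2783 Ω
Step 3 — Series combination: Z_total = R + L = 71.6 + j2783 Ω = 2784∠88.5° Ω.
Step 4 — Source phasor: V = 5∠21.6° V = 4.649 + j1.841 V.
Step 5 — Current: I = V / Z = 0.0007038 - j0.001652 A = 0.001796∠-66.9° A.
Step 6 — Complex power: S = V·I* = 0.0002309 + j0.008976 VA.
Step 7 — Real power: P = Re(S) = 0.0002309 W.
Step 8 — Reactive power: Q = Im(S) = 0.008976 VAR.
Step 9 — Apparent power: |S| = 0.008979 VA.
Step 10 — Power factor: PF = P/|S| = 0.02571 (lagging).

(a) P = 0.0002309 W  (b) Q = 0.008976 VAR  (c) S = 0.008979 VA  (d) PF = 0.02571 (lagging)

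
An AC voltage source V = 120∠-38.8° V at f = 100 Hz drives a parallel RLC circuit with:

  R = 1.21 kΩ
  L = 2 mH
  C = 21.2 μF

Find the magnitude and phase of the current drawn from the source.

Step 1 — Angular frequency: ω = 2π·f = 2π·100 = 628.3 rad/s.
Step 2 — Component impedances:
  R: Z = R = 1210 Ω
  L: Z = jωL = j·628.3·0.002 = 0 + j1.257 Ω
  C: Z = 1/(jωC) = -j/(ω·C) = 0 - j75.07 Ω
Step 3 — Parallel combination: 1/Z_total = 1/R + 1/L + 1/C; Z_total = 0.00135 + j1.278 Ω = 1.278∠89.9° Ω.
Step 4 — Source phasor: V = 120∠-38.8° V = 93.52 - j75.19 V.
Step 5 — Ohm's law: I = V / Z_total = (93.52 - j75.19) / (0.00135 + j1.278) = -58.76 - j73.24 A.
Step 6 — Convert to polar: |I| = 93.89 A, ∠I = -128.7°.

I = 93.89∠-128.7° A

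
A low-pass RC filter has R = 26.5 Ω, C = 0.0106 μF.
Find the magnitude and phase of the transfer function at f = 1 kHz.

Step 1 — Angular frequency: ω = 2π·1000 = 6283 rad/s.
Step 2 — Transfer function: H(jω) = 1/(1 + jωRC).
Step 3 — Denominator: 1 + jωRC = 1 + j·6283·26.5·1.06e-08 = 1 + j0.001765.
Step 4 — H = 1 - j0.001765.
Step 5 — Magnitude: |H| = 1 (-0.0 dB); phase: φ = -0.1°.

|H| = 1 (-0.0 dB), φ = -0.1°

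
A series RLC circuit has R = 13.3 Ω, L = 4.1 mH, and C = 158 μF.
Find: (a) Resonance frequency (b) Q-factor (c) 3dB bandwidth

Step 1 — Resonance condition Im(Z)=0 gives ω₀ = 1/√(LC).
Step 2 — ω₀ = 1/√(0.0041·0.000158) = 1242 rad/s.
Step 3 — f₀ = ω₀/(2π) = 197.7 Hz.
Step 4 — Series Q: Q = ω₀L/R = 1242·0.0041/13.3 = 0.383.
Step 5 — 3dB bandwidth: Δω = ω₀/Q = 3244 rad/s; BW = Δω/(2π) = 516.3 Hz.

(a) f₀ = 197.7 Hz  (b) Q = 0.383  (c) BW = 516.3 Hz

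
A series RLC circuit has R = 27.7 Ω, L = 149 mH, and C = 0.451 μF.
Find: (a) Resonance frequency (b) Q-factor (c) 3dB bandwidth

Step 1 — Resonance condition Im(Z)=0 gives ω₀ = 1/√(LC).
Step 2 — ω₀ = 1/√(0.149·4.51e-07) = 3858 rad/s.
Step 3 — f₀ = ω₀/(2π) = 614 Hz.
Step 4 — Series Q: Q = ω₀L/R = 3858·0.149/27.7 = 20.75.
Step 5 — 3dB bandwidth: Δω = ω₀/Q = 185.9 rad/s; BW = Δω/(2π) = 29.59 Hz.

(a) f₀ = 614 Hz  (b) Q = 20.75  (c) BW = 29.59 Hz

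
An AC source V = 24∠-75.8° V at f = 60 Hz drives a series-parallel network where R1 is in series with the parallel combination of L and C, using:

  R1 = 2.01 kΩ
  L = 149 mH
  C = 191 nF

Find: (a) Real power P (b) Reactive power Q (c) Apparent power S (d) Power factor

Step 1 — Angular frequency: ω = 2π·f = 2π·60 = 377 rad/s.
Step 2 — Component impedances:
  R1: Z = R = 2010 Ω
  L: Z = jωL = j·377·0.149 = 0 + j56.17 Ω
  C: Z = 1/(jωC) = -j/(ω·C) = 0 - j1.389e+04 Ω
Step 3 — Parallel branch: L || C = 1/(1/L + 1/C) = 0 + j56.4 Ω.
Step 4 — Series with R1: Z_total = R1 + (L || C) = 2010 + j56.4 Ω = 2011∠1.6° Ω.
Step 5 — Source phasor: V = 24∠-75.8° V = 5.887 - j23.27 V.
Step 6 — Current: I = V / Z = 0.002602 - j0.01165 A = 0.01194∠-77.4° A.
Step 7 — Complex power: S = V·I* = 0.2863 + j0.008035 VA.
Step 8 — Real power: P = Re(S) = 0.2863 W.
Step 9 — Reactive power: Q = Im(S) = 0.008035 VAR.
Step 10 — Apparent power: |S| = 0.2865 VA.
Step 11 — Power factor: PF = P/|S| = 0.9996 (lagging).

(a) P = 0.2863 W  (b) Q = 0.008035 VAR  (c) S = 0.2865 VA  (d) PF = 0.9996 (lagging)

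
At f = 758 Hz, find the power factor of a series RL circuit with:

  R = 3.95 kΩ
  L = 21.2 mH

Step 1 — Angular frequency: ω = 2π·f = 2π·758 = 4763 rad/s.
Step 2 — Component impedances:
  R: Z = R = 3950 Ω
  L: Z = jωL = j·4763·0.0212 = 0 + j101 Ω
Step 3 — Series combination: Z_total = R + L = 3950 + j101 Ω = 3951∠1.5° Ω.
Step 4 — Power factor: PF = cos(φ) = Re(Z)/|Z| = 3950/3951 = 0.9997.
Step 5 — Type: Im(Z) = 101 ⇒ lagging (phase φ = 1.5°).

PF = 0.9997 (lagging, φ = 1.5°)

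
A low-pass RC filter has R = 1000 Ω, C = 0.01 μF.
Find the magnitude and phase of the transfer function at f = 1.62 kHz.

Step 1 — Angular frequency: ω = 2π·1620 = 1.018e+04 rad/s.
Step 2 — Transfer function: H(jω) = 1/(1 + jωRC).
Step 3 — Denominator: 1 + jωRC = 1 + j·1.018e+04·1000·1e-08 = 1 + j0.1018.
Step 4 — H = 0.9897 - j0.1007.
Step 5 — Magnitude: |H| = 0.9949 (-0.0 dB); phase: φ = -5.8°.

|H| = 0.9949 (-0.0 dB), φ = -5.8°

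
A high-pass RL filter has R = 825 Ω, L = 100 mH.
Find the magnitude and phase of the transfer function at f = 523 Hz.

Step 1 — Angular frequency: ω = 2π·523 = 3286 rad/s.
Step 2 — Transfer function: H(jω) = jωL/(R + jωL).
Step 3 — Numerator jωL = j·328.6; denominator R + jωL = 825 + j328.6.
Step 4 — H = 0.1369 + j0.3438.
Step 5 — Magnitude: |H| = 0.37 (-8.6 dB); phase: φ = 68.3°.

|H| = 0.37 (-8.6 dB), φ = 68.3°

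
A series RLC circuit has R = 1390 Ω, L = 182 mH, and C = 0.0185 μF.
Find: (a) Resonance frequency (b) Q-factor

Step 1 — Resonance condition Im(Z)=0 gives ω₀ = 1/√(LC).
Step 2 — ω₀ = 1/√(0.182·1.85e-08) = 1.723e+04 rad/s.
Step 3 — f₀ = ω₀/(2π) = 2743 Hz.
Step 4 — Series Q: Q = ω₀L/R = 1.723e+04·0.182/1390 = 2.256.

(a) f₀ = 2743 Hz  (b) Q = 2.256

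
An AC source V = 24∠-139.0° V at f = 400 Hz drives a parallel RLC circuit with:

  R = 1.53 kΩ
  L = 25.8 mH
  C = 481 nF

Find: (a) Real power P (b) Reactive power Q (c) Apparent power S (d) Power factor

Step 1 — Angular frequency: ω = 2π·f = 2π·400 = 2513 rad/s.
Step 2 — Component impedances:
  R: Z = R = 1530 Ω
  L: Z = jωL = j·2513·0.0258 = 0 + j64.84 Ω
  C: Z = 1/(jωC) = -j/(ω·C) = 0 - j827.2 Ω
Step 3 — Parallel combination: 1/Z_total = 1/R + 1/L + 1/C; Z_total = 3.229 + j70.21 Ω = 70.28∠87.4° Ω.
Step 4 — Source phasor: V = 24∠-139.0° V = -18.11 - j15.75 V.
Step 5 — Current: I = V / Z = -0.2356 + j0.2472 A = 0.3415∠133.6° A.
Step 6 — Complex power: S = V·I* = 0.3765 + j8.187 VA.
Step 7 — Real power: P = Re(S) = 0.3765 W.
Step 8 — Reactive power: Q = Im(S) = 8.187 VAR.
Step 9 — Apparent power: |S| = 8.195 VA.
Step 10 — Power factor: PF = P/|S| = 0.04594 (lagging).

(a) P = 0.3765 W  (b) Q = 8.187 VAR  (c) S = 8.195 VA  (d) PF = 0.04594 (lagging)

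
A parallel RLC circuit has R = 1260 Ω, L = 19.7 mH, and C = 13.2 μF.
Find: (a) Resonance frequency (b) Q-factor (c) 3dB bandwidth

Step 1 — Resonance: ω₀ = 1/√(LC) = 1/√(0.0197·1.32e-05) = 1961 rad/s.
Step 2 — f₀ = ω₀/(2π) = 312.1 Hz.
Step 3 — Parallel Q: Q = R/(ω₀L) = 1260/(1961·0.0197) = 32.62.
Step 4 — Bandwidth: Δω = ω₀/Q = 60.13 rad/s; BW = Δω/(2π) = 9.569 Hz.

(a) f₀ = 312.1 Hz  (b) Q = 32.62  (c) BW = 9.569 Hz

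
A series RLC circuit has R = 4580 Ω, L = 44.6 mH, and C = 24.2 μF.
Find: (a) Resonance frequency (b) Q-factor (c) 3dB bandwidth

Step 1 — Resonance: ω₀ = 1/√(LC) = 1/√(0.0446·2.42e-05) = 962.6 rad/s.
Step 2 — f₀ = ω₀/(2π) = 153.2 Hz.
Step 3 — Series Q: Q = ω₀L/R = 962.6·0.0446/4580 = 0.009373.
Step 4 — Bandwidth: Δω = ω₀/Q = 1.027e+05 rad/s; BW = Δω/(2π) = 1.634e+04 Hz.

(a) f₀ = 153.2 Hz  (b) Q = 0.009373  (c) BW = 1.634e+04 Hz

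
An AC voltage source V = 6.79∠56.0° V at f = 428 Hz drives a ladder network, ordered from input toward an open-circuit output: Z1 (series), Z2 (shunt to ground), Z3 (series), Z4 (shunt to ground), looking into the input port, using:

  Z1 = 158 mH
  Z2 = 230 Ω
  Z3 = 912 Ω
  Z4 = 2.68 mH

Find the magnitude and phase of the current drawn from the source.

Step 1 — Angular frequency: ω = 2π·f = 2π·428 = 2689 rad/s.
Step 2 — Component impedances:
  Z1: Z = jωL = j·2689·0.158 = 0 + j424.9 Ω
  Z2: Z = R = 230 Ω
  Z3: Z = R = 912 Ω
  Z4: Z = jωL = j·2689·0.00268 = 0 + j7.207 Ω
Step 3 — Ladder network (open output): work backward from the far end, alternating series and parallel combinations. Z_in = 183.7 + j425.2 Ω = 463.2∠66.6° Ω.
Step 4 — Source phasor: V = 6.79∠56.0° V = 3.797 + j5.629 V.
Step 5 — Ohm's law: I = V / Z_total = (3.797 + j5.629) / (183.7 + j425.2) = 0.01441 - j0.002706 A.
Step 6 — Convert to polar: |I| = 0.01466 A, ∠I = -10.6°.

I = 0.01466∠-10.6° A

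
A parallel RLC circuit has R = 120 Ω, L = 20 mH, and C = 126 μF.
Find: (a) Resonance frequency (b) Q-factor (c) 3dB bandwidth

Step 1 — Resonance: ω₀ = 1/√(LC) = 1/√(0.02·0.000126) = 629.9 rad/s.
Step 2 — f₀ = ω₀/(2π) = 100.3 Hz.
Step 3 — Parallel Q: Q = R/(ω₀L) = 120/(629.9·0.02) = 9.525.
Step 4 — Bandwidth: Δω = ω₀/Q = 66.14 rad/s; BW = Δω/(2π) = 10.53 Hz.

(a) f₀ = 100.3 Hz  (b) Q = 9.525  (c) BW = 10.53 Hz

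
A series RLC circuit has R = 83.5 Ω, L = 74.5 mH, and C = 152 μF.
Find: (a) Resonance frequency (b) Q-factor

Step 1 — Resonance condition Im(Z)=0 gives ω₀ = 1/√(LC).
Step 2 — ω₀ = 1/√(0.0745·0.000152) = 297.2 rad/s.
Step 3 — f₀ = ω₀/(2π) = 47.3 Hz.
Step 4 — Series Q: Q = ω₀L/R = 297.2·0.0745/83.5 = 0.2651.

(a) f₀ = 47.3 Hz  (b) Q = 0.2651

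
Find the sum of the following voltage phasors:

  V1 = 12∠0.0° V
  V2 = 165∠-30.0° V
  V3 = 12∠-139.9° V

Step 1 — Convert each phasor to rectangular form:
  V1 = 12·(cos(0.0°) + j·sin(0.0°)) = 12 V
  V2 = 165·(cos(-30.0°) + j·sin(-30.0°)) = 142.9 - j82.5 V
  V3 = 12·(cos(-139.9°) + j·sin(-139.9°)) = -9.179 - j7.729 V
Step 2 — Sum components: V_total = 145.7 - j90.23 V.
Step 3 — Convert to polar: |V_total| = 171.4 V, ∠V_total = -31.8°.

V_total = 171.4∠-31.8° V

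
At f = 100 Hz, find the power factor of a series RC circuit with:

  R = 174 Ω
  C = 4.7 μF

Step 1 — Angular frequency: ω = 2π·f = 2π·100 = 628.3 rad/s.
Step 2 — Component impedances:
  R: Z = R = 174 Ω
  C: Z = 1/(jωC) = -j/(ω·C) = 0 - j338.6 Ω
Step 3 — Series combination: Z_total = R + C = 174 - j338.6 Ω = 380.7∠-62.8° Ω.
Step 4 — Power factor: PF = cos(φ) = Re(Z)/|Z| = 174/380.72 = 0.457.
Step 5 — Type: Im(Z) = -338.6 ⇒ leading (phase φ = -62.8°).

PF = 0.457 (leading, φ = -62.8°)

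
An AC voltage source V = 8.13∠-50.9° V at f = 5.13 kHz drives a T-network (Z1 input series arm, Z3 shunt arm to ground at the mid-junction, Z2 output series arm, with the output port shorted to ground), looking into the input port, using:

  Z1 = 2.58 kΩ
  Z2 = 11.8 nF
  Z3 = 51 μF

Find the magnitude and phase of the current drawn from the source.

Step 1 — Angular frequency: ω = 2π·f = 2π·5130 = 3.223e+04 rad/s.
Step 2 — Component impedances:
  Z1: Z = R = 2580 Ω
  Z2: Z = 1/(jωC) = -j/(ω·C) = 0 - j2629 Ω
  Z3: Z = 1/(jωC) = -j/(ω·C) = 0 - j0.6083 Ω
Step 3 — With the output port shorted to ground, the output series arm Z2 runs from the junction to ground; the shunt arm Z3 also runs from the junction to ground. They appear in parallel: Z3 || Z2 = 0 - j0.6082 Ω.
Step 4 — Series with input arm Z1: Z_in = Z1 + (Z3 || Z2) = 2580 - j0.6082 Ω = 2580∠-0.0° Ω.
Step 5 — Source phasor: V = 8.13∠-50.9° V = 5.127 - j6.309 V.
Step 6 — Ohm's law: I = V / Z_total = (5.127 - j6.309) / (2580 - j0.6082) = 0.001988 - j0.002445 A.
Step 7 — Convert to polar: |I| = 0.003151 A, ∠I = -50.9°.

I = 0.003151∠-50.9° A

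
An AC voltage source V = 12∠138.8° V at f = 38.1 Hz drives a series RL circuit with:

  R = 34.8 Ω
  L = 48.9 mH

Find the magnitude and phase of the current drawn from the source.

Step 1 — Angular frequency: ω = 2π·f = 2π·38.1 = 239.4 rad/s.
Step 2 — Component impedances:
  R: Z = R = 34.8 Ω
  L: Z = jωL = j·239.4·0.0489 = 0 + j11.71 Ω
Step 3 — Series combination: Z_total = R + L = 34.8 + j11.71 Ω = 36.72∠18.6° Ω.
Step 4 — Source phasor: V = 12∠138.8° V = -9.029 + j7.904 V.
Step 5 — Ohm's law: I = V / Z_total = (-9.029 + j7.904) / (34.8 + j11.71) = -0.1644 + j0.2824 A.
Step 6 — Convert to polar: |I| = 0.3268 A, ∠I = 120.2°.

I = 0.3268∠120.2° A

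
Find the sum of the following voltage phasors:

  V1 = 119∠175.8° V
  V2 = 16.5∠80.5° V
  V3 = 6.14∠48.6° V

Step 1 — Convert each phasor to rectangular form:
  V1 = 119·(cos(175.8°) + j·sin(175.8°)) = -118.7 + j8.715 V
  V2 = 16.5·(cos(80.5°) + j·sin(80.5°)) = 2.723 + j16.27 V
  V3 = 6.14·(cos(48.6°) + j·sin(48.6°)) = 4.06 + j4.606 V
Step 2 — Sum components: V_total = -111.9 + j29.59 V.
Step 3 — Convert to polar: |V_total| = 115.7 V, ∠V_total = 165.2°.

V_total = 115.7∠165.2° V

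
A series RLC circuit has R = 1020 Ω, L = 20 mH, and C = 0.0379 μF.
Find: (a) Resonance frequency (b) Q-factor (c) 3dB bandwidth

Step 1 — Resonance condition Im(Z)=0 gives ω₀ = 1/√(LC).
Step 2 — ω₀ = 1/√(0.02·3.79e-08) = 3.632e+04 rad/s.
Step 3 — f₀ = ω₀/(2π) = 5781 Hz.
Step 4 — Series Q: Q = ω₀L/R = 3.632e+04·0.02/1020 = 0.7122.
Step 5 — 3dB bandwidth: Δω = ω₀/Q = 5.1e+04 rad/s; BW = Δω/(2π) = 8117 Hz.

(a) f₀ = 5781 Hz  (b) Q = 0.7122  (c) BW = 8117 Hz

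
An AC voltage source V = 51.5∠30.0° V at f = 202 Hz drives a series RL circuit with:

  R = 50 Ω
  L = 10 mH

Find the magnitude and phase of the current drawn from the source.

Step 1 — Angular frequency: ω = 2π·f = 2π·202 = 1269 rad/s.
Step 2 — Component impedances:
  R: Z = R = 50 Ω
  L: Z = jωL = j·1269·0.01 = 0 + j12.69 Ω
Step 3 — Series combination: Z_total = R + L = 50 + j12.69 Ω = 51.59∠14.2° Ω.
Step 4 — Source phasor: V = 51.5∠30.0° V = 44.6 + j25.75 V.
Step 5 — Ohm's law: I = V / Z_total = (44.6 + j25.75) / (50 + j12.69) = 0.9608 + j0.2711 A.
Step 6 — Convert to polar: |I| = 0.9983 A, ∠I = 15.8°.

I = 0.9983∠15.8° A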